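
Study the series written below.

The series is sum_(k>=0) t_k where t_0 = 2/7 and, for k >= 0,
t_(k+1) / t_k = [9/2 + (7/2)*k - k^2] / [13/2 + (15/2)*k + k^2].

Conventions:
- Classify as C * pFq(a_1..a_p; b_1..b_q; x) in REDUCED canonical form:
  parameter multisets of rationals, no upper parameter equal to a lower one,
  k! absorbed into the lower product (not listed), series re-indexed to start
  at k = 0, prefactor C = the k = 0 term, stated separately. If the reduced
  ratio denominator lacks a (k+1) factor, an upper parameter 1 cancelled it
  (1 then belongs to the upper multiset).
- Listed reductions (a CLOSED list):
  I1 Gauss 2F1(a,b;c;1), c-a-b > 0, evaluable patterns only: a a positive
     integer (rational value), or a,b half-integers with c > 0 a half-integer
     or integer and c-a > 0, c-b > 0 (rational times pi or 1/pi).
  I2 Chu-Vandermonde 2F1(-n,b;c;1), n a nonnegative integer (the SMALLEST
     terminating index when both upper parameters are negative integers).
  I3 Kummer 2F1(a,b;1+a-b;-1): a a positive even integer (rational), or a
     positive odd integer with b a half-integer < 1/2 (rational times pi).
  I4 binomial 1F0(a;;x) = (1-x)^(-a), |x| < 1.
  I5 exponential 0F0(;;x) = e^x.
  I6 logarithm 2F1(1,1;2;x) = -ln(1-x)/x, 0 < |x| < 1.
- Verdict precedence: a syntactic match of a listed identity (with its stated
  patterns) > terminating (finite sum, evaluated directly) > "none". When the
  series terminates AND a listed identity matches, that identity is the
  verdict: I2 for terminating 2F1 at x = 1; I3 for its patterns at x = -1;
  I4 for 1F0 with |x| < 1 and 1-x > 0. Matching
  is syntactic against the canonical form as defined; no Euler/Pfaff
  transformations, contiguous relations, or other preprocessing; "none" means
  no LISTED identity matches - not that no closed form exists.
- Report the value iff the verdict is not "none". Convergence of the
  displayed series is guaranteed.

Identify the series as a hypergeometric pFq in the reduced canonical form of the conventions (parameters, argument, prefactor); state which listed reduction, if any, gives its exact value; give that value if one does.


With C = 2/7: the canonical form is 2F1(-9/2, 1; 13/2; -1). Verdict at x = -1: the Kummer evaluation I3 matches (x = -1; c = 13/2 equals 1+a-b for upper {-9/2, 1}: listed pattern). Its exact value is (99/512) * pi.

The tell: t_0 being 2/7, the expanded ratio factors over Q; C = 2/7, x = -1, roots give parameters.
Adjacent-term ratio: r(k) = (-1) * (k-9/2) (k+1) / [(k+13/2) (k+1)] - rational in k, leading ratio (-1); with t_0 = 2/7, classification follows.


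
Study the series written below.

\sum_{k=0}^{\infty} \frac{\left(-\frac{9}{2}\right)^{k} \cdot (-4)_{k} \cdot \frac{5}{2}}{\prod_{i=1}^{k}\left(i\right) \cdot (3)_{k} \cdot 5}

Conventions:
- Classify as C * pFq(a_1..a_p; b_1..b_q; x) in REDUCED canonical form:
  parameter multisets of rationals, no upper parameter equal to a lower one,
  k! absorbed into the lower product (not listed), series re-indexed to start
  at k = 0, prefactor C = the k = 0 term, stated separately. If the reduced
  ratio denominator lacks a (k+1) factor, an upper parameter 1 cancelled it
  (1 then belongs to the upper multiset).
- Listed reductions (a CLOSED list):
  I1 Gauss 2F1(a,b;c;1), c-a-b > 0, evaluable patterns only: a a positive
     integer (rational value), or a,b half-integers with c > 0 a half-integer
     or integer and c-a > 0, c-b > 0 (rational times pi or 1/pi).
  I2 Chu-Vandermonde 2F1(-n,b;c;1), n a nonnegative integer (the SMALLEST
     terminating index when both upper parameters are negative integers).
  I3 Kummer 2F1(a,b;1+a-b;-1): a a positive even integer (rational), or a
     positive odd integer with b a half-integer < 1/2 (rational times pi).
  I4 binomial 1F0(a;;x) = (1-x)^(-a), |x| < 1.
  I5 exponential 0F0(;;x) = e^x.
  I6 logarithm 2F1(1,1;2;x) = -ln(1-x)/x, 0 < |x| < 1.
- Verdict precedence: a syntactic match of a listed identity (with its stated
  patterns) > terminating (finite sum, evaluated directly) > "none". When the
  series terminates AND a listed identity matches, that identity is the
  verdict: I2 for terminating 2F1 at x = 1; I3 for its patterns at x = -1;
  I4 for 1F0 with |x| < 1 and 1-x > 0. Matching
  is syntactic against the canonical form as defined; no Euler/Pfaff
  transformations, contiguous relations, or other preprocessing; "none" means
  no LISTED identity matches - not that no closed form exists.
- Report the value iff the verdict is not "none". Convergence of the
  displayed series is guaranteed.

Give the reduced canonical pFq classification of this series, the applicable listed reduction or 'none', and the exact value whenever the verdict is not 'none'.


Classification (C = \frac{1}{2}): 1F1 with upper {-4}, lower {3}, argument x = -\frac{9}{2}. Verdict: terminating at k = 4: the factor (-4)_k kills every later term; summing the 5 survivors is exact. Its exact value is \frac{15577}{1280}.

The tell: t_0 = \frac{1}{2} here, and the constant factors (C = 1/2, x = -9/2) combine into one prefactor.
Consecutive-term ratio: r(k) = -\frac{9}{2} * (k-4) / [(k+3) (k+1)] - rational in k, leading ratio -\frac{9}{2}; with t_0 = \frac{1}{2}, classification follows.


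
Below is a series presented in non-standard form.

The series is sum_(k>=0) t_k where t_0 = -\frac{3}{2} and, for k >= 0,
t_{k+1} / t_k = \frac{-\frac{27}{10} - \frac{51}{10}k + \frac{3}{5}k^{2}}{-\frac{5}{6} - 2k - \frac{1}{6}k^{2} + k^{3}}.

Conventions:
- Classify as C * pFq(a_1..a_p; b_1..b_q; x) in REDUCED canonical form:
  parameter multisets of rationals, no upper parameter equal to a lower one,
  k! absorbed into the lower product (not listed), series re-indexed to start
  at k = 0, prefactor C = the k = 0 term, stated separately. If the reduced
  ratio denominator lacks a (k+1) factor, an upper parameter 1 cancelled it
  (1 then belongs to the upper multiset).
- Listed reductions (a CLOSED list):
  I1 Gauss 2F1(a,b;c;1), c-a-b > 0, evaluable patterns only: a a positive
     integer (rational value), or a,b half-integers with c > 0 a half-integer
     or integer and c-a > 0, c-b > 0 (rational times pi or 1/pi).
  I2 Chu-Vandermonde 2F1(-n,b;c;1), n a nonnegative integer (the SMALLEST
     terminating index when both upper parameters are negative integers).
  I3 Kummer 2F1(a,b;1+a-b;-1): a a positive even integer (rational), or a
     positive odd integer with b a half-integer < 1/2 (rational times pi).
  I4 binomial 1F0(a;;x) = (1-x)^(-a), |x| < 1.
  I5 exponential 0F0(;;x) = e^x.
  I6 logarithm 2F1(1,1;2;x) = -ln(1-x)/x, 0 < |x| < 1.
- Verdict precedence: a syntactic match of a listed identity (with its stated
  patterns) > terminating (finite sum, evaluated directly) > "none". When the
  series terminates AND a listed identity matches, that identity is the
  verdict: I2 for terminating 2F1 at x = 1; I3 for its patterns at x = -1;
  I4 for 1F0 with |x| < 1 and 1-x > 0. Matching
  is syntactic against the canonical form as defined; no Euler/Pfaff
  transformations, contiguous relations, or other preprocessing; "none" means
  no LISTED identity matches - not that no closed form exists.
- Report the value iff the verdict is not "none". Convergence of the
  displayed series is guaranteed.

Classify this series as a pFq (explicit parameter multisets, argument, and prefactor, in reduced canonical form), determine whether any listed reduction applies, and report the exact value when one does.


Reduced: x = \frac{3}{5}, 1F1, upper = {-9}, lower = {-\frac{5}{3}}, C = -\frac{3}{2}. Verdict: terminating - upper -9 stops the sum at k = 9; the 10 terms are added exactly. Value: \frac{35007218112093}{3087500000000}.

Key observation: with t_0 = -\frac{3}{2}, the ratio is unreduced: k + 1/2 divides both sides (C = -3/2).
Consecutive-term ratio: r(k) = \frac{3}{5} * (k-9) / [(k-\frac{5}{3}) (k+1)] - rational; roots negated = parameters, x = \frac{3}{5}, C = -\frac{3}{2}.


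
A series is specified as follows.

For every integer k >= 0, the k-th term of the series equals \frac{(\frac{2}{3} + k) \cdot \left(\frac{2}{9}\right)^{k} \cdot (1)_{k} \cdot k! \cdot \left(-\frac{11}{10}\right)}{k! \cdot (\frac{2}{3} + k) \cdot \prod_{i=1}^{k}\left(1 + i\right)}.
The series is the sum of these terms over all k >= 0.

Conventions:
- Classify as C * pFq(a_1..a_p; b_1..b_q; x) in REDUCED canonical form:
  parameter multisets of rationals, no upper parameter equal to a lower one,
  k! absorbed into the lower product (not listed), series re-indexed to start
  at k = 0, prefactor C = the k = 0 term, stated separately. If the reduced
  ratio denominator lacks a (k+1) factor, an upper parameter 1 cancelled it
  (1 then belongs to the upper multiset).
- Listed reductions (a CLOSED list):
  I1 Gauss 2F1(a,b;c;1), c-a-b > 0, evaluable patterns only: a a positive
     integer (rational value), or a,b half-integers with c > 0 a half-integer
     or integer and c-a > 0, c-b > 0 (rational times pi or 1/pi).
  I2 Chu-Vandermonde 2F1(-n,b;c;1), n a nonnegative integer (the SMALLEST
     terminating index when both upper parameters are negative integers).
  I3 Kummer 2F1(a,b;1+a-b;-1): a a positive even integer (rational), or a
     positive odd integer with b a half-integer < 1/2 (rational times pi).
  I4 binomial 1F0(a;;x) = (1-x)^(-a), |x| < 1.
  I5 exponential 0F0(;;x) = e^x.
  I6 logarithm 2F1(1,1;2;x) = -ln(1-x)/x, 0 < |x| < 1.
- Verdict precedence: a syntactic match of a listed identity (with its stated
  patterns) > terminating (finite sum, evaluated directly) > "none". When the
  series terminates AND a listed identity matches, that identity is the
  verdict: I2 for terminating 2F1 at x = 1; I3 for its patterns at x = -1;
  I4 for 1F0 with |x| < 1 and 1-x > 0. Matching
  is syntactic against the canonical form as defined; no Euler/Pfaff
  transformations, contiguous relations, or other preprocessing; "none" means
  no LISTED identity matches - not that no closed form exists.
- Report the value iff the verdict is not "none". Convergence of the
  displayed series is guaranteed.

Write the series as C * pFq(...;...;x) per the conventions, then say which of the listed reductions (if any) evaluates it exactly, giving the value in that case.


With C = -\frac{11}{10}: the canonical form is 2F1(1, 1; 2; \frac{2}{9}). Verdict: logarithm (I6) applies (the logarithm: parameters (1,1;2), x = \frac{2}{9}). Sum: \frac{99}{20} \cdot \ln\left(\frac{7}{9}\right).

The tell: with t_0 = -\frac{11}{10}, the factorial ratio (C = -11/10) (k+a-1)!/(a-1)! is a rising factorial (a)_k.
Ratio: r(k) = \frac{2}{9} * (k+1) (k+1) / [(k+2) (k+1)] - poly over poly, x = \frac{2}{9} from leading terms; C = -\frac{11}{10} at k = 0.


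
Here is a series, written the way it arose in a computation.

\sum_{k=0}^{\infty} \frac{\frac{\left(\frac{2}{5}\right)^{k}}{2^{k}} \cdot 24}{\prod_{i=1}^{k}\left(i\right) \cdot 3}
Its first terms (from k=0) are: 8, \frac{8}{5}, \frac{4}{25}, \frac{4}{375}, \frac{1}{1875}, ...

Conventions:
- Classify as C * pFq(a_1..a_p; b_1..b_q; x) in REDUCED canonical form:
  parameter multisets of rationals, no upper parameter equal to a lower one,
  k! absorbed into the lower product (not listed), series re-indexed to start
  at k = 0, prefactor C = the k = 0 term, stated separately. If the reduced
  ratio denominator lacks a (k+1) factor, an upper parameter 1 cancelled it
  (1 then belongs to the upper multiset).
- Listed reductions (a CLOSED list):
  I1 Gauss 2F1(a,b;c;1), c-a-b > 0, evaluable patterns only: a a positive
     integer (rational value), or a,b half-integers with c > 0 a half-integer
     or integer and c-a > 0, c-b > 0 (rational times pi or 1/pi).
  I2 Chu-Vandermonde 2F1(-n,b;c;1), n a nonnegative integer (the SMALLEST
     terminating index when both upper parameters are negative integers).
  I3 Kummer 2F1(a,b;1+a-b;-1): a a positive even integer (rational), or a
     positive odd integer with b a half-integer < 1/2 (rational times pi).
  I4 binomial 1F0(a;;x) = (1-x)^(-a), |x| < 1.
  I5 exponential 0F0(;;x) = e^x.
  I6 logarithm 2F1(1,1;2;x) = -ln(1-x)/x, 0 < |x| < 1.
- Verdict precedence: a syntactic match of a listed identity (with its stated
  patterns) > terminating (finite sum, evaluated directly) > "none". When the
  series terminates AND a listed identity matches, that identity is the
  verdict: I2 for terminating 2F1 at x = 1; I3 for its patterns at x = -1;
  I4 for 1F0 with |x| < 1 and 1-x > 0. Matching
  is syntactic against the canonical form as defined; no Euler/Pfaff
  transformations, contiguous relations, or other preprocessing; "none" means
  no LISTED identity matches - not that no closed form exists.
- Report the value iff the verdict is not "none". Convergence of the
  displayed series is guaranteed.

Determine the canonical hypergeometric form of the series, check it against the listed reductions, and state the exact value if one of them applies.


Key observation: with t_0 = 8, the constant factors (prefactor 8) combine into one prefactor.
Consecutive-term ratio: r(k) = \frac{1}{5} * 1 / [(k+1)] - rational; roots negated = parameters, x = \frac{1}{5}, C = 8.

Prefactor 8, argument \frac{1}{5}: 0F0 with upper {-} over lower {-}. Verdict: this is the I5 exponential reduction (the 0F0 exponential series at x = \frac{1}{5}). Sum: 8 \cdot e^{\frac{1}{5}}.


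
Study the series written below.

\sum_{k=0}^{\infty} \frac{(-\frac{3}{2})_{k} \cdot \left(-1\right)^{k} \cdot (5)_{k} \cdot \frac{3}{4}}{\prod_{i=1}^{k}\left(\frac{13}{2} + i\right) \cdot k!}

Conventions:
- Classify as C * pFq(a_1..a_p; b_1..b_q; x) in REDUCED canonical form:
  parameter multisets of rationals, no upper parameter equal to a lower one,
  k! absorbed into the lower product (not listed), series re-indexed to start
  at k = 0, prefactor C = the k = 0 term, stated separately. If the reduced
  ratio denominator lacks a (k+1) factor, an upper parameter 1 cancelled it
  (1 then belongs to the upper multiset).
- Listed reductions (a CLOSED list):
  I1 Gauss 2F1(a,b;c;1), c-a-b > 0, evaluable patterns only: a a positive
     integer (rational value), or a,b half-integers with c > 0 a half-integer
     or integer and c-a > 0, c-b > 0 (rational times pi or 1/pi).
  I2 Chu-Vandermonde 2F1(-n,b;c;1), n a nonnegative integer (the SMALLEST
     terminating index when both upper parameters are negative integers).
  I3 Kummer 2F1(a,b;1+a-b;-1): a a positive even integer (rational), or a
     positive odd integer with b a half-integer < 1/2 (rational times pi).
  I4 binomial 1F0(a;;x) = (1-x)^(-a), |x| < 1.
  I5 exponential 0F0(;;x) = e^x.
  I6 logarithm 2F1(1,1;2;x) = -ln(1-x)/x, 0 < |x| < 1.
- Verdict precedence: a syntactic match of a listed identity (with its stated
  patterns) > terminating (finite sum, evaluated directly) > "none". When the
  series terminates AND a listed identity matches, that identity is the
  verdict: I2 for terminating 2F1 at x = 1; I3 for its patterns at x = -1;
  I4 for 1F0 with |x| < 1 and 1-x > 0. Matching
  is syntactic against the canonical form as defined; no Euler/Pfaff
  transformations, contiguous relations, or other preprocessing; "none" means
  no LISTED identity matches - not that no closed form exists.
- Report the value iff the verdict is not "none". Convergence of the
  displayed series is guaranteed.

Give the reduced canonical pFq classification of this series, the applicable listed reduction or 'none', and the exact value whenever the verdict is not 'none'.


At argument -1: a 2F1 with upper {-\frac{3}{2}, 5}, lower {\frac{15}{2}}, scaled by C = \frac{3}{4}. Verdict: this is Kummer's theorem (I3) (x = -1; c = \frac{15}{2} equals 1+a-b for upper {-\frac{3}{2}, 5}: listed pattern). Its exact value is \frac{135135}{262144} \cdot \pi.

First insight: t_0 = \frac{3}{4} here, and the lower running product (prefactor 3/4) is a rising factorial.
Adjacent-term ratio: r(k) = -1 * (k-\frac{3}{2}) (k+5) / [(k+\frac{15}{2}) (k+1)] - rational in k, leading ratio -1; with t_0 = \frac{3}{4}, classification follows.


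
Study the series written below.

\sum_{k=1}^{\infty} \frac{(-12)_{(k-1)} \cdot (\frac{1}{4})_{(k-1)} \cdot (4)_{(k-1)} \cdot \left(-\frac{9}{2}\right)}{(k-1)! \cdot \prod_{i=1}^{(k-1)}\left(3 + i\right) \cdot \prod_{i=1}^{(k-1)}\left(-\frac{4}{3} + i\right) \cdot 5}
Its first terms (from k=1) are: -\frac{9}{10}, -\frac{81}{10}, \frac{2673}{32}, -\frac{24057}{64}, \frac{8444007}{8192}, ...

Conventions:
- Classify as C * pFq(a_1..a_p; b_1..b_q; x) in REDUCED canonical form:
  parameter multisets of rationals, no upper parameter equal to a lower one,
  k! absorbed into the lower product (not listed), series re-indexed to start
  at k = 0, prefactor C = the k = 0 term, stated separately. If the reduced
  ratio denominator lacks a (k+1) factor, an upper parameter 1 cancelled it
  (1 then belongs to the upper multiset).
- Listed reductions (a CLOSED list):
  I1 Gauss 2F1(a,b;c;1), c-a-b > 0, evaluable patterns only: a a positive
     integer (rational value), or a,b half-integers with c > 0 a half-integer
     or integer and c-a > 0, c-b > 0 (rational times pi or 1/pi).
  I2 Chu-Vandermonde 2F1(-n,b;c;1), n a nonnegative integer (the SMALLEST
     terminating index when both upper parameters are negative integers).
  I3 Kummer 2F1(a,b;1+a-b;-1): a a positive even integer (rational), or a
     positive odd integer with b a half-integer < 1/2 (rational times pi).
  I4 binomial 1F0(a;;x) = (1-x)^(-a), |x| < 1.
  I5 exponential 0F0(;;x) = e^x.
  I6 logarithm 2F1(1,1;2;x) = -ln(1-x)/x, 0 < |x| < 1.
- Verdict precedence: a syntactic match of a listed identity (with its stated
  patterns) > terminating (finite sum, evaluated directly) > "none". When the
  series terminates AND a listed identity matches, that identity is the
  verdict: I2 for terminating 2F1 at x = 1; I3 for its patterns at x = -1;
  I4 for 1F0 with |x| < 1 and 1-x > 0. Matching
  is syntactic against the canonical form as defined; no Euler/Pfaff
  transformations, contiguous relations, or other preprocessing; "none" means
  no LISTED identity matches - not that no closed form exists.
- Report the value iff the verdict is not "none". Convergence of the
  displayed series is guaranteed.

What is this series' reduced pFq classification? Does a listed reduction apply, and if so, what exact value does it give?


x = 1 here; the reduced form reads 2F1, upper {-12, \frac{1}{4}}, lower {-\frac{1}{3}}, C = -\frac{9}{10}. Verdict at x = 1: Chu-Vandermonde (I2) matches (terminating 2F1 at x = 1 with n = 12, b = 1/4, c = -\frac{1}{3}). Sum: -\frac{3476402938575}{6322191859712}.

The tell: x = 1 and the lower running product (C = -9/10) is a rising factorial.
Step ratio: r(k) = 1 * (k-12) (k+\frac{1}{4}) / [(k-\frac{1}{3}) (k+1)] ; factor over Q: parameters, x = 1, and C = -\frac{9}{10}.


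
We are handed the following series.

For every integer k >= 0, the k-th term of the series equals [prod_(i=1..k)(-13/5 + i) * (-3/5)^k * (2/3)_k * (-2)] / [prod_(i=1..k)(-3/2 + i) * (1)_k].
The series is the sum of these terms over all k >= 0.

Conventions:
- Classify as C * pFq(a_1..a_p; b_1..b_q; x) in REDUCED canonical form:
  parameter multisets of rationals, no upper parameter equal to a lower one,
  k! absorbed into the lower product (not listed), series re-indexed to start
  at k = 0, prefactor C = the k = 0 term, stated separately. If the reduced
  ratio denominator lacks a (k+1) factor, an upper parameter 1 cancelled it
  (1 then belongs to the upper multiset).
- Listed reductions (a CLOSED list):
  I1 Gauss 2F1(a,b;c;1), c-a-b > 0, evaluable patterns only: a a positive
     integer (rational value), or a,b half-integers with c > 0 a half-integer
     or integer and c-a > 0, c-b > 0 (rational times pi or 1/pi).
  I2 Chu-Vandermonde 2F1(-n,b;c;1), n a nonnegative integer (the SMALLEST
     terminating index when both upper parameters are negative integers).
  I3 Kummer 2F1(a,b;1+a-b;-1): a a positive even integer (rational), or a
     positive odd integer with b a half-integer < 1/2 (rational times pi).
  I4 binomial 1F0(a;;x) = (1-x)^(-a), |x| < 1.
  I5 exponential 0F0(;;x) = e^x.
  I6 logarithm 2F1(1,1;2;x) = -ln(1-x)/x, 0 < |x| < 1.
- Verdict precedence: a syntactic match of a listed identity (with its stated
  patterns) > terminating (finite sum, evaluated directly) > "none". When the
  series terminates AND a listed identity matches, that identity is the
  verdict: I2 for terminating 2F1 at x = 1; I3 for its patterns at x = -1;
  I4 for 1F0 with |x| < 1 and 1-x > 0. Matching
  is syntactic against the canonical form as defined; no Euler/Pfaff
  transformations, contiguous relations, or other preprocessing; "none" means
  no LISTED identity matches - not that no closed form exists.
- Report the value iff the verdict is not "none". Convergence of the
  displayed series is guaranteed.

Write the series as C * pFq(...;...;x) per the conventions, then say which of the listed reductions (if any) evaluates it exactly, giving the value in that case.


Canonical form: C = -2 times 2F1 with upper {-8/5, 2/3}, lower {-1/2}, x = -3/5. Verdict: none. No listed pattern accepts 2F1(-8/5, 2/3; -1/2; -3/5).

Key step: from the first term -2: (1)_k (prefactor -2) is k! itself.
Step ratio: r(k) = (-3/5) * (k-8/5) (k+2/3) / [(k-1/2) (k+1)] - rational; roots negated = parameters, x = (-3/5), C = -2.


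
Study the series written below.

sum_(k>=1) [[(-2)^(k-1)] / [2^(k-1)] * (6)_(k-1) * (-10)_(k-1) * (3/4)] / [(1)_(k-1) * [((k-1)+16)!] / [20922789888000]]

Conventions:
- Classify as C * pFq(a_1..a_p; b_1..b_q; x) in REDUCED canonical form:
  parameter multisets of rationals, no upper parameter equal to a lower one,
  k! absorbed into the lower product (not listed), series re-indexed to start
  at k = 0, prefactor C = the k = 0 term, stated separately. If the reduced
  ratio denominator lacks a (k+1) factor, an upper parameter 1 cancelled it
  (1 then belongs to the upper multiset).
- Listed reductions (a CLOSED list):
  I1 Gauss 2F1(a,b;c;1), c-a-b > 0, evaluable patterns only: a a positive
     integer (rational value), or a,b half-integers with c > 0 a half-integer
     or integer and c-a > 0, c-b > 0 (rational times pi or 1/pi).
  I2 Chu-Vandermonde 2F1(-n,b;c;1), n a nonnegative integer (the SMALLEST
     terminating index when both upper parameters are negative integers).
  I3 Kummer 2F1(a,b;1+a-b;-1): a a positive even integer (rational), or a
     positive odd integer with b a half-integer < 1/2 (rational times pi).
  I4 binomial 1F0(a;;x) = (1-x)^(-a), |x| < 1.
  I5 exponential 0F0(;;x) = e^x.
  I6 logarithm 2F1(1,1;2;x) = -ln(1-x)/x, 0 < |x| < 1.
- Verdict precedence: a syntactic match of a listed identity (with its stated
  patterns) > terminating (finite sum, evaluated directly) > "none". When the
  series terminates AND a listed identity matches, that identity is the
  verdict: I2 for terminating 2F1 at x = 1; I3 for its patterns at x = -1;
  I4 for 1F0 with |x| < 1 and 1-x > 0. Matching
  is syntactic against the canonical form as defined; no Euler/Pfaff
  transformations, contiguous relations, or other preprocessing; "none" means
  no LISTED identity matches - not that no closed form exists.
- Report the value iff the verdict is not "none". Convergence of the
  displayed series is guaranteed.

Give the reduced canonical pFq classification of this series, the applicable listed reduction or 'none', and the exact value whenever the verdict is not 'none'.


The series (x = -1) is 2F1: upper {-10, 6}, lower {17}, prefactor 3/4. Verdict: the Kummer evaluation I3 matches (x = -1; c = 17 equals 1+a-b for upper {-10, 6}: listed pattern). Value: 21.

Structural cue: t_0 = 3/4 here, and the two k-th powers (prefactor 3/4) combine into one argument.
Adjacent-term ratio: r(k) = (-1) * (k-10) (k+6) / [(k+17) (k+1)] ; factor over Q: parameters, x = (-1), and C = 3/4.


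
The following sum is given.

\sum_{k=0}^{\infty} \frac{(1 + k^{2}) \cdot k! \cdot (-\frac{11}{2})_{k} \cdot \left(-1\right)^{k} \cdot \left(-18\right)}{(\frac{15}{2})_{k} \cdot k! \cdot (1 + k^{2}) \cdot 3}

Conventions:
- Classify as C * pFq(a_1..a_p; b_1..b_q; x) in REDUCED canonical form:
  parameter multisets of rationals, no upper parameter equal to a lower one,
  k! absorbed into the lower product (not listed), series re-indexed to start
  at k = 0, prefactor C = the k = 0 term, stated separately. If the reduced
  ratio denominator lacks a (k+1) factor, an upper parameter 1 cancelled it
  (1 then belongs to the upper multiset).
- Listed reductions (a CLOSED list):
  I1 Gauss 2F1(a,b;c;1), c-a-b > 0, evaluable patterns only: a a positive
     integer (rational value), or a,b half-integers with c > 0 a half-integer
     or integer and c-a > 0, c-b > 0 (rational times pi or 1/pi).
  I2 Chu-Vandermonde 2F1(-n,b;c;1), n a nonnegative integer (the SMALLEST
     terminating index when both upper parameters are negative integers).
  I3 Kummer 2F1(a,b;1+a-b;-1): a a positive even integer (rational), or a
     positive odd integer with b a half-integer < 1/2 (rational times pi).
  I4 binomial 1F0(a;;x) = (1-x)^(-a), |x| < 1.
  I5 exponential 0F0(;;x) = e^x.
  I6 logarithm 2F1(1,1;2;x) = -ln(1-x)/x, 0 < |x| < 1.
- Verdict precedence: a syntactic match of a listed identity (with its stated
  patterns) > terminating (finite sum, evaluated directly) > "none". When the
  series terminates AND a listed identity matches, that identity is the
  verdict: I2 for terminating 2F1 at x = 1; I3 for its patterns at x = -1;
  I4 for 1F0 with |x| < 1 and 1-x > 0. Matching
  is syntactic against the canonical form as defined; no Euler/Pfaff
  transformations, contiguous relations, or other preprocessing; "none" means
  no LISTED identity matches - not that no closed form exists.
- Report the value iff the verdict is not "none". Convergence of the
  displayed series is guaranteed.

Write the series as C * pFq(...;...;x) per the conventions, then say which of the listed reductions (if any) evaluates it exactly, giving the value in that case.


At argument -1: a 2F1 with upper {-\frac{11}{2}, 1}, lower {\frac{15}{2}}, scaled by C = -6. Verdict (x = -1): the Kummer evaluation I3 applies (x = -1; c = \frac{15}{2} equals 1+a-b for upper {-\frac{11}{2}, 1}: listed pattern). Exact value: \left(-\frac{9009}{2048}\right) \cdot \pi.

Key step: from the first term -6: the factorial ratio (prefactor -6) (k+a-1)!/(a-1)! is a rising factorial (a)_k.
Adjacent-term ratio: r(k) = -1 * (k-\frac{11}{2}) (k+1) / [(k+\frac{15}{2}) (k+1)] - rational; roots negated = parameters, x = -1, C = -6.


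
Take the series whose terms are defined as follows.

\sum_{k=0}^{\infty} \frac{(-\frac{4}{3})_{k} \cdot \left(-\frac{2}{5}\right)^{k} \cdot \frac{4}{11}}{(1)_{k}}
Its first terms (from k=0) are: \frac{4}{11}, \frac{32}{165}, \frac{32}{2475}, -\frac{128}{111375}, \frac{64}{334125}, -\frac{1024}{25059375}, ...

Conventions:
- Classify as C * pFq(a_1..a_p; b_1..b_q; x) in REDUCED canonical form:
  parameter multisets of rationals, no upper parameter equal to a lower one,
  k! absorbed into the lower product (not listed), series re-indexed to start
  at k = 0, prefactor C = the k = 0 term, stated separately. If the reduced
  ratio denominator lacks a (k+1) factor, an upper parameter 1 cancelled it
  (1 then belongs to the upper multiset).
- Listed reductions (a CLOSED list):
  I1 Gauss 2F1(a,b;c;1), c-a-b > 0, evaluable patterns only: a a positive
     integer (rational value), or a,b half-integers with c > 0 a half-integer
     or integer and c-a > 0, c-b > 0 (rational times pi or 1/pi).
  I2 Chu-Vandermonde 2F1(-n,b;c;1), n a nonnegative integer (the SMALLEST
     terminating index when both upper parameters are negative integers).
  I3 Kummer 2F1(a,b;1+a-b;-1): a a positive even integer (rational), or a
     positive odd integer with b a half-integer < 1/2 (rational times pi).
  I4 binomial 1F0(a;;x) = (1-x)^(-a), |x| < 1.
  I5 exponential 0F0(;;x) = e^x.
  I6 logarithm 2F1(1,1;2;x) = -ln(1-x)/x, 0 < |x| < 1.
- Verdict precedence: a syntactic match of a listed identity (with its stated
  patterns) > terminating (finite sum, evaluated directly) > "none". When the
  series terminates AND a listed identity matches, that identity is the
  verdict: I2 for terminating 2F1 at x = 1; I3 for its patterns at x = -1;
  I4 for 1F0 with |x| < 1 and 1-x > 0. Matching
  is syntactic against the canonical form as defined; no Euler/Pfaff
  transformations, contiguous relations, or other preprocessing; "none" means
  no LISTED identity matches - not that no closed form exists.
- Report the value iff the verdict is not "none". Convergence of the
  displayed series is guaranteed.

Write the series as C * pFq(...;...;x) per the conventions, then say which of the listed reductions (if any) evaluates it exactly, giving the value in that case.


Reduced: x = -\frac{2}{5}, 1F0, upper = {-\frac{4}{3}}, lower = {-}, C = \frac{4}{11}. Verdict: the I4 binomial reduction applies (the 1F0 binomial series: exponent 4/3, x = -\frac{2}{5}). Hence: \frac{4}{11} \cdot \left(\frac{7}{5}\right)^{\frac{4}{3}}.

Key step: t_0 = \frac{4}{11} here, and (1)_k (C = 4/11, x = -2/5) is k! itself.
Consecutive-term ratio: r(k) = -\frac{2}{5} * (k-\frac{4}{3}) / [(k+1)] - rational; roots negated = parameters, x = -\frac{2}{5}, C = \frac{4}{11}.


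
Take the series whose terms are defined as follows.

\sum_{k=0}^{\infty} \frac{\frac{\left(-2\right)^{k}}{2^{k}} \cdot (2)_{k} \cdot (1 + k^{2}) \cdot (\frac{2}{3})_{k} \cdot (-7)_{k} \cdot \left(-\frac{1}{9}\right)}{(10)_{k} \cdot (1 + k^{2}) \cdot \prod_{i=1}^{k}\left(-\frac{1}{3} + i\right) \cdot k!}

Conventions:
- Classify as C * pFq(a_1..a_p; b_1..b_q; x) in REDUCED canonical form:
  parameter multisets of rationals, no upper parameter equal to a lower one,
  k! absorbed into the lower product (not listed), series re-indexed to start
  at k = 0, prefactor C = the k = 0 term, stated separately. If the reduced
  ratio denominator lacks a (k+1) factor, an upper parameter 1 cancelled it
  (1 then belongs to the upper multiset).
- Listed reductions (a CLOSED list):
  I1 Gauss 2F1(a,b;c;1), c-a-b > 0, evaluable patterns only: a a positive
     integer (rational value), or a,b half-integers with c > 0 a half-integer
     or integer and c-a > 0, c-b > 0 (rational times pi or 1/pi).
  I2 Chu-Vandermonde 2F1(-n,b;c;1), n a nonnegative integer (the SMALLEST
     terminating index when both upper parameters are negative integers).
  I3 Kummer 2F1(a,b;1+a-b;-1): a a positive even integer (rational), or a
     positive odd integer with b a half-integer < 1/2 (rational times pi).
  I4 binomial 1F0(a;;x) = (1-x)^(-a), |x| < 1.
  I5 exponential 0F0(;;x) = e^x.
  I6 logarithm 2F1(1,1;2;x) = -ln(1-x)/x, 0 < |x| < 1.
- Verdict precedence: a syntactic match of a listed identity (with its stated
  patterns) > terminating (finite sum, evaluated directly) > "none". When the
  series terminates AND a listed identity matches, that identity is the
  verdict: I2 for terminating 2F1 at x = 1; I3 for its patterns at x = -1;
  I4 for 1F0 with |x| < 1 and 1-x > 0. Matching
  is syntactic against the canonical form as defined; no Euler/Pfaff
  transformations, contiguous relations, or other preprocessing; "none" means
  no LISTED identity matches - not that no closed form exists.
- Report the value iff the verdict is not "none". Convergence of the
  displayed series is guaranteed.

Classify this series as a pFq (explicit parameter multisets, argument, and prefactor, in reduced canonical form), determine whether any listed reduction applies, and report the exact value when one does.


The series (x = -1) is 2F1: upper {-7, 2}, lower {10}, prefactor -\frac{1}{9}. Verdict at x = -1: Kummer's theorem (I3) matches (x = -1; c = 10 equals 1+a-b for upper {-7, 2}: listed pattern). Sum: -\frac{1}{2}.

First insight: t_0 being -\frac{1}{9}, the two k-th powers (prefactor -1/9) combine into one argument.
Adjacent-term ratio: r(k) = -1 * (k-7) (k+2) / [(k+10) (k+1)] - rational in k, leading ratio -1; with t_0 = -\frac{1}{9}, classification follows.


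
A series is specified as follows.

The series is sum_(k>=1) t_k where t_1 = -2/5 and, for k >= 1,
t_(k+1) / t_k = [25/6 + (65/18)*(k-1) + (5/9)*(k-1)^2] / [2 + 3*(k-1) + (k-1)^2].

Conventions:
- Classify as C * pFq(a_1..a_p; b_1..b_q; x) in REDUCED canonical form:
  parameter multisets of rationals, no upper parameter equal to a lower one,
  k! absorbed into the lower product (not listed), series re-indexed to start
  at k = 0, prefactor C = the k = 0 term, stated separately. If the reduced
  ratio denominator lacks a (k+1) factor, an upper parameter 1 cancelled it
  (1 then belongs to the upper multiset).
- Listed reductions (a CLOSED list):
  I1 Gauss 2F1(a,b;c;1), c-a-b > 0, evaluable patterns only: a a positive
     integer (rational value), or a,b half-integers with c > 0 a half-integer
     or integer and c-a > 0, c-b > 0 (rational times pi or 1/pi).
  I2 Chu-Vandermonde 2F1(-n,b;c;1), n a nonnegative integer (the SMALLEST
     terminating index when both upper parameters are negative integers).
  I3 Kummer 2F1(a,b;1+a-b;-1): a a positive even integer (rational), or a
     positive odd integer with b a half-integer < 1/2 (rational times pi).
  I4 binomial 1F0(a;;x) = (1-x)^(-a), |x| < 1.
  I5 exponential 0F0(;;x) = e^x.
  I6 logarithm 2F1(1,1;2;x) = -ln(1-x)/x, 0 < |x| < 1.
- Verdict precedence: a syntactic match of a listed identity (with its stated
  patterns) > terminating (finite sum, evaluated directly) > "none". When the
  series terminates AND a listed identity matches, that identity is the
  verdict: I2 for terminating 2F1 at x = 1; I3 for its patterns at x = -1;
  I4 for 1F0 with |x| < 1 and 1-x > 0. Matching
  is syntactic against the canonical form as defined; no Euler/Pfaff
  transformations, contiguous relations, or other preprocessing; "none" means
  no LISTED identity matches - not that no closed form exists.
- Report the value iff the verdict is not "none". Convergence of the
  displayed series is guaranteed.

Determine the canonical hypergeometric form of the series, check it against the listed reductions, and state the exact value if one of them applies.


Prefactor -2/5, argument 5/9: 2F1 with upper {3/2, 5} over lower {2}. Verdict: none. A 2F1 with upper {3/2, 5} fits none of I1-I6 at x = 5/9; the sum runs forever.

Structural cue: x = (5/9) and factor the ratio over Q (C = -2/5): negated roots = parameters.
Ratio: r(k) = (5/9) * (k+3/2) (k+5) / [(k+2) (k+1)] ; factor over Q: parameters, x = (5/9), and C = -2/5.


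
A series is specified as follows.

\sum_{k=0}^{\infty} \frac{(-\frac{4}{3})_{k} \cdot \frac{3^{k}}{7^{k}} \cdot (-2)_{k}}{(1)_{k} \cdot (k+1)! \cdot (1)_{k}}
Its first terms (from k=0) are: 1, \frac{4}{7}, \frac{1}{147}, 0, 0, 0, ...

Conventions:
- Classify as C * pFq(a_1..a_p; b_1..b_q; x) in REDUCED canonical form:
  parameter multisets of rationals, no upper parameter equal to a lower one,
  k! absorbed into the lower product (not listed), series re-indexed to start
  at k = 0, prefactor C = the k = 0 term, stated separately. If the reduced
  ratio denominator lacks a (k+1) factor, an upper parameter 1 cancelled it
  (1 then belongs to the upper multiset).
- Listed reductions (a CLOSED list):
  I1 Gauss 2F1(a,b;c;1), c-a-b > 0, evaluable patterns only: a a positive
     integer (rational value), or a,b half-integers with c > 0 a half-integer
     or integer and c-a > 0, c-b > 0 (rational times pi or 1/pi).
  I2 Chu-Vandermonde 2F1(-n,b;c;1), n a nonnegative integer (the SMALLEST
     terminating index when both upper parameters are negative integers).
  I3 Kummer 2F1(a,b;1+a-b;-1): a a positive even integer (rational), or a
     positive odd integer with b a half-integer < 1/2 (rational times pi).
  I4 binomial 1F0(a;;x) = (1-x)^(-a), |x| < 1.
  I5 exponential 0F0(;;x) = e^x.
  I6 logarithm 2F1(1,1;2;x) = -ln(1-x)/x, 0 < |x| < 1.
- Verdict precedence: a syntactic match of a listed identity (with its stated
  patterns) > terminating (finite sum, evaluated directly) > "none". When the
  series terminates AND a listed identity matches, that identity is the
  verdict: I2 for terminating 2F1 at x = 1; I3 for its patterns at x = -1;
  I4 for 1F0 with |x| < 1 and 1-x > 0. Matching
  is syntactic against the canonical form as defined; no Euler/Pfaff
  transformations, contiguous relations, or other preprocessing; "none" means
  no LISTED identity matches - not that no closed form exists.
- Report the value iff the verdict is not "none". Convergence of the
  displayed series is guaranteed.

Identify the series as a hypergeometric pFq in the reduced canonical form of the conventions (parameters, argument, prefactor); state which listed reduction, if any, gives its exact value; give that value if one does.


Canonical form: C = 1 times 2F2 with upper {-2, -\frac{4}{3}}, lower {1, 2}, x = \frac{3}{7}. Verdict: terminating. (-2)_k vanishes past k = 2, leaving a 3-term sum, computed directly. Exact value: \frac{232}{147}.

Structural cue: x = \frac{3}{7} and the denominator's factorial ratio (C = 1) is a lower Pochhammer.
Consecutive-term ratio: r(k) = \frac{3}{7} * (k-2) (k-\frac{4}{3}) / [(k+1) (k+2) (k+1)] - rational in k, leading ratio \frac{3}{7}; with t_0 = 1, classification follows.


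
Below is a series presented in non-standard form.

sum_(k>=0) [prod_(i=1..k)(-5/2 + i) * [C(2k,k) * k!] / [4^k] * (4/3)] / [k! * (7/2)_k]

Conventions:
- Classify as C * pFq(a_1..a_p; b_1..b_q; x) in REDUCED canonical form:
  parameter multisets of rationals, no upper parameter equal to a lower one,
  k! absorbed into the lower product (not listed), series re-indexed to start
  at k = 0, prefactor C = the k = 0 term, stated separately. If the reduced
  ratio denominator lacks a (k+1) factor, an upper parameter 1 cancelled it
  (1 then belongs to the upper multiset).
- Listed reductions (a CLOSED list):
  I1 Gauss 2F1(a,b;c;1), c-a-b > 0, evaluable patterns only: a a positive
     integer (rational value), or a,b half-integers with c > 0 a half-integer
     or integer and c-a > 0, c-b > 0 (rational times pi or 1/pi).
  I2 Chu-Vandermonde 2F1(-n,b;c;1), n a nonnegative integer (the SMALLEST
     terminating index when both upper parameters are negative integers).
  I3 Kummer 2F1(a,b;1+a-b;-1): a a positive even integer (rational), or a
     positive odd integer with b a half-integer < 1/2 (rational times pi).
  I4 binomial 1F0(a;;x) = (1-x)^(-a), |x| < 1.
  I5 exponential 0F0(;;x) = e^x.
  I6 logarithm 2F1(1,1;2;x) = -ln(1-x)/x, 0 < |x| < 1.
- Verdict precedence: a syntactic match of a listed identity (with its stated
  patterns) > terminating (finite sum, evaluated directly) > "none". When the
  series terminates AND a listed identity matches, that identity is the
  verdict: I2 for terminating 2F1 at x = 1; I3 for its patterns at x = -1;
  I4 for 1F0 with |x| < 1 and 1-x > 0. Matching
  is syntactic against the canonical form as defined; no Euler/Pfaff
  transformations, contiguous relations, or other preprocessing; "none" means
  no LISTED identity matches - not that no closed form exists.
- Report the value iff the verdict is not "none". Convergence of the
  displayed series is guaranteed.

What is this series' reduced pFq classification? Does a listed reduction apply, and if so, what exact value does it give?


Prefactor 4/3, argument 1: 2F1 with upper {-3/2, 1/2} over lower {7/2}. Verdict: the half-integer Gauss pattern (I1) fires (x = 1; upper {-3/2, 1/2} half-integers, c = 7/2 in the evaluable pattern). Its exact value is (175/512) * pi.

Key step: t_0 being 4/3, the running product (C = 4/3) telescopes to a rising factorial.
Term ratio: r(k) = 1 * (k-3/2) (k+1/2) / [(k+7/2) (k+1)] ; factor over Q: parameters, x = 1, and C = 4/3.


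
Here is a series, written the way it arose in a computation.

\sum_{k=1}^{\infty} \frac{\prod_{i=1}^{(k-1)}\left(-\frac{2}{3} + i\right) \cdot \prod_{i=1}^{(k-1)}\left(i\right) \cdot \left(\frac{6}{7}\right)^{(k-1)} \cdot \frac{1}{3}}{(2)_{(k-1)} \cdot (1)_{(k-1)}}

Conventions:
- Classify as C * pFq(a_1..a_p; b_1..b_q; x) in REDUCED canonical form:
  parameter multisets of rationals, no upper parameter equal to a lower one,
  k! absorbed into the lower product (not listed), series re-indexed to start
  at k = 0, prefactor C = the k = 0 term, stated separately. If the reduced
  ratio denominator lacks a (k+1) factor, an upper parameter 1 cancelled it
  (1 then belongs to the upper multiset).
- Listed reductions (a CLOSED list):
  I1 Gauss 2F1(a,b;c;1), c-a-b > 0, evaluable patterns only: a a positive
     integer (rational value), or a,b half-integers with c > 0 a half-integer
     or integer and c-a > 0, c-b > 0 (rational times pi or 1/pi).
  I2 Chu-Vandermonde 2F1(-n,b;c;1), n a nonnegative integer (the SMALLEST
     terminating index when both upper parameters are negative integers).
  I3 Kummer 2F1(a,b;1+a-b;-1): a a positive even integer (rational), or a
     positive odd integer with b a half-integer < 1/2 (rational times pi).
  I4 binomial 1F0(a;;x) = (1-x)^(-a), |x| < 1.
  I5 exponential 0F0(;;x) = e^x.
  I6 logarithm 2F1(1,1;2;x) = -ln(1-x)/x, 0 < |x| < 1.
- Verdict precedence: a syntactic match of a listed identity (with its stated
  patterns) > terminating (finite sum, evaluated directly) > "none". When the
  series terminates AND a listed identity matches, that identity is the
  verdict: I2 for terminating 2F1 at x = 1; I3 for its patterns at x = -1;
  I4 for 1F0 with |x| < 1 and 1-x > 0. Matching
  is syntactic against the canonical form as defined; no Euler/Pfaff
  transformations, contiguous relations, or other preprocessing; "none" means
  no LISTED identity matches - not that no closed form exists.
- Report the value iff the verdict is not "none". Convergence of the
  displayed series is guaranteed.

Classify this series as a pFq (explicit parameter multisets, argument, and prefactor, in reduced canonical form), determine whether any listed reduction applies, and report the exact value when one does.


Reduced: x = \frac{6}{7}, 2F1, upper = {\frac{1}{3}, 1}, lower = {2}, C = \frac{1}{3}. Verdict: none here - no I1-I6 shape fits x = \frac{6}{7} with lower {2}.

Key observation: x = \frac{6}{7} and (1)_k (C = 1/3, x = 6/7) is k! itself.
Adjacent-term ratio: r(k) = \frac{6}{7} * (k+\frac{1}{3}) (k+1) / [(k+2) (k+1)] - poly over poly, x = \frac{6}{7} from leading terms; C = \frac{1}{3} at k = 0.
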